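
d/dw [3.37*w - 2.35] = 3.37000000000000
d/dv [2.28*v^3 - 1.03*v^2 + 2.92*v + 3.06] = 6.84*v^2 - 2.06*v + 2.92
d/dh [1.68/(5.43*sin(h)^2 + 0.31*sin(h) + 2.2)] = -(18.2448*sin(h) + 0.5208)*cos(h)/(5.43*sin(h)^2 + 0.31*sin(h) + 2.2)^2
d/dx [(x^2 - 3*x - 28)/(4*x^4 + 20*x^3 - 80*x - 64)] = (-x^3 + 10*x^2 + 7*x - 16)/(2*(x^6 + 2*x^5 - 7*x^4 - 16*x^3 + 8*x^2 + 32*x + 16))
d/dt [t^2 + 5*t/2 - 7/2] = 2*t + 5/2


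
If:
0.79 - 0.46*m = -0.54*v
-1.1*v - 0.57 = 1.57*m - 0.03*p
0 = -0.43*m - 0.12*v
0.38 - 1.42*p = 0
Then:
No Solution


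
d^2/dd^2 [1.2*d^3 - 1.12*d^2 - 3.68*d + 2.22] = 7.2*d - 2.24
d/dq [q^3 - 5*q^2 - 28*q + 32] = 3*q^2 - 10*q - 28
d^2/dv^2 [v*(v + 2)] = 2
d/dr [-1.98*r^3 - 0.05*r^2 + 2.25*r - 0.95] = -5.94*r^2 - 0.1*r + 2.25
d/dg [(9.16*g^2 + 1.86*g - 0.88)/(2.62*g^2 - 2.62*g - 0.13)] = (-28.8724*g^2 + 2.2296*g - 2.5474)/(6.8644*g^4 - 13.7288*g^3 + 6.1832*g^2 + 0.6812*g + 0.0169)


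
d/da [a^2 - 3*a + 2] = 2*a - 3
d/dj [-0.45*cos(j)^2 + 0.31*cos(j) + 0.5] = (0.9*cos(j) - 0.31)*sin(j)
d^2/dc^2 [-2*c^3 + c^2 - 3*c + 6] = 2 - 12*c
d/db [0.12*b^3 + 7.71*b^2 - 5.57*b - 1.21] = 0.36*b^2 + 15.42*b - 5.57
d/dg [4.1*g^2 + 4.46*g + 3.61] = 8.2*g + 4.46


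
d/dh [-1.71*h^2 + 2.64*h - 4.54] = 2.64 - 3.42*h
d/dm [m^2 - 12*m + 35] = 2*m - 12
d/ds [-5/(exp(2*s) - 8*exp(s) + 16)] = 10*(exp(s) - 4)*exp(s)/(exp(2*s) - 8*exp(s) + 16)^2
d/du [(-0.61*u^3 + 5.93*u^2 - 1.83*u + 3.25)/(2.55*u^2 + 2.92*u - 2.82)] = (-1.5555*u^4 - 3.5624*u^3 + 27.1427*u^2 - 50.0202*u - 4.3294)/(6.5025*u^4 + 14.892*u^3 - 5.8556*u^2 - 16.4688*u + 7.9524)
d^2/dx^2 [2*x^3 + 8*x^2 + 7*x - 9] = 12*x + 16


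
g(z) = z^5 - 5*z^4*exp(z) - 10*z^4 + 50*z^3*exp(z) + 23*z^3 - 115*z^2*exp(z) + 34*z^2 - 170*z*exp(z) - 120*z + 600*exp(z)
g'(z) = -5*z^4*exp(z) + 5*z^4 + 30*z^3*exp(z) - 40*z^3 + 35*z^2*exp(z) + 69*z^2 - 400*z*exp(z) + 68*z + 430*exp(z) - 120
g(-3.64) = -2710.85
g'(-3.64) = 3354.26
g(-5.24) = -13303.51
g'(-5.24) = 10918.59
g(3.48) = -330.19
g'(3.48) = -231.29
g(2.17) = 746.05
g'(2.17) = -624.23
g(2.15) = 758.35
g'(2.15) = -605.71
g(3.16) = -146.35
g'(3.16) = -838.41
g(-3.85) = -3483.17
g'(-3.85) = 4015.30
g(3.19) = -170.96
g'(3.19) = -801.34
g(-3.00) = -1091.64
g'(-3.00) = 1818.34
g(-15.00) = -1333800.14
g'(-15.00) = 402509.90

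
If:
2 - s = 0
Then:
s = 2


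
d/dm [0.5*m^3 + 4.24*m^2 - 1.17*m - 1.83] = 1.5*m^2 + 8.48*m - 1.17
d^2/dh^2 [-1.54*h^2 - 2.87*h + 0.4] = -3.08000000000000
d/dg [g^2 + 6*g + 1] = 2*g + 6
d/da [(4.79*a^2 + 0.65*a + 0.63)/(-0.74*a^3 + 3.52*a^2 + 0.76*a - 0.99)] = (3.5446*a^4 + 0.961999999999996*a^3 + 2.751*a^2 - 13.9194*a - 1.1223)/(0.5476*a^6 - 5.2096*a^5 + 11.2656*a^4 + 6.8156*a^3 - 6.392*a^2 - 1.5048*a + 0.9801)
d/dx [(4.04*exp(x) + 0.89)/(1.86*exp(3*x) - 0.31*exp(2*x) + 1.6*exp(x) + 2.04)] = (-15.0288*exp(3*x) - 3.7138*exp(2*x) + 0.5518*exp(x) + 6.8176)*exp(x)/(3.4596*exp(6*x) - 1.1532*exp(5*x) + 6.0481*exp(4*x) + 6.5968*exp(3*x) + 1.2952*exp(2*x) + 6.528*exp(x) + 4.1616)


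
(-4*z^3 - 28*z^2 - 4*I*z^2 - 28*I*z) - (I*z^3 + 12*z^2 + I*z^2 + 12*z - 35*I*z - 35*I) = -4*z^3 - I*z^3 - 40*z^2 - 5*I*z^2 - 12*z + 7*I*z + 35*I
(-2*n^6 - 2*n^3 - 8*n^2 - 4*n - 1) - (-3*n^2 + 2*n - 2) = -2*n^6 - 2*n^3 - 5*n^2 - 6*n + 1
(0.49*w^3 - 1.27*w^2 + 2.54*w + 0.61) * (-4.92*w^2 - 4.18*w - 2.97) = -2.4108*w^5 + 4.2002*w^4 - 8.6435*w^3 - 9.8465*w^2 - 10.0936*w - 1.8117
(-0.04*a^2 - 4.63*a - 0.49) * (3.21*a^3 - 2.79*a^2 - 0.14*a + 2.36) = -0.1284*a^5 - 14.7507*a^4 + 11.3504*a^3 + 1.9209*a^2 - 10.8582*a - 1.1564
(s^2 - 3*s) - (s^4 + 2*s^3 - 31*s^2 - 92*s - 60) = -s^4 - 2*s^3 + 32*s^2 + 89*s + 60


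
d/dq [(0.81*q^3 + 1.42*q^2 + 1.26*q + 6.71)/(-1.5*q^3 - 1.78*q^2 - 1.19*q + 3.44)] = (0.6882*q^4 + 1.8522*q^3 + 39.1072*q^2 + 33.6572*q + 12.3193)/(2.25*q^6 + 5.34*q^5 + 6.7384*q^4 - 6.0836*q^3 - 10.8303*q^2 - 8.1872*q + 11.8336)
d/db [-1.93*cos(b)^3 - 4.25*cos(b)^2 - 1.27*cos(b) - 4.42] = (5.79*cos(b)^2 + 8.5*cos(b) + 1.27)*sin(b)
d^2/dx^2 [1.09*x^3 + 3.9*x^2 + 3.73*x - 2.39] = 6.54*x + 7.8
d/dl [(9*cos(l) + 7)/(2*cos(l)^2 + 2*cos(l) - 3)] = (18*cos(l)^2 + 28*cos(l) + 41)*sin(l)/(2*cos(l) + cos(2*l) - 2)^2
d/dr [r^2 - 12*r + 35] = 2*r - 12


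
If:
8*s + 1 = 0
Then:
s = -1/8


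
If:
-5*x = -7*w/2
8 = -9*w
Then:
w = -8/9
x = -28/45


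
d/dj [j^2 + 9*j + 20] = 2*j + 9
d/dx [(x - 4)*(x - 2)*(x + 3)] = 3*x^2 - 6*x - 10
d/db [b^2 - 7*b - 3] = 2*b - 7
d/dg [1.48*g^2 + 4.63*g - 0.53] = 2.96*g + 4.63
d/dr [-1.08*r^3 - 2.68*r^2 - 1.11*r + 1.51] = -3.24*r^2 - 5.36*r - 1.11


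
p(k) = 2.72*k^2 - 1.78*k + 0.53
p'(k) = 5.44*k - 1.78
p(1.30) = 2.81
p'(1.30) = 5.29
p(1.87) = 6.71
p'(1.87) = 8.39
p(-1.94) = 14.22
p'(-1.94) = -12.33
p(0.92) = 1.19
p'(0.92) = 3.22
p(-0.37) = 1.56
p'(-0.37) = -3.79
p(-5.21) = 83.64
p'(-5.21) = -30.12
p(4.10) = 38.96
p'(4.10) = 20.52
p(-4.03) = 51.88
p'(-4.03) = -23.70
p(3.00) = 19.67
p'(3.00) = 14.54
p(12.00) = 370.85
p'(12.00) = 63.50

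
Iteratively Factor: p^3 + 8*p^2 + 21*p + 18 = (p + 2)*(p^2 + 6*p + 9) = (p + 2)*(p + 3)*(p + 3)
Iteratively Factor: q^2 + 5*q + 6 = (q + 3)*(q + 2)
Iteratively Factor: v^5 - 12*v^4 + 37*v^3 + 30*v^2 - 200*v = (v + 2)*(v^4 - 14*v^3 + 65*v^2 - 100*v) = v*(v + 2)*(v^3 - 14*v^2 + 65*v - 100) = v*(v - 5)*(v + 2)*(v^2 - 9*v + 20) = v*(v - 5)*(v - 4)*(v + 2)*(v - 5)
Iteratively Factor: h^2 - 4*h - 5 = (h - 5)*(h + 1)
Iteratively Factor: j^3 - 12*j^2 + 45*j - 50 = (j - 2)*(j^2 - 10*j + 25) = (j - 5)*(j - 2)*(j - 5)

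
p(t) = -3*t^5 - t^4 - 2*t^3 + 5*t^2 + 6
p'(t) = -15*t^4 - 4*t^3 - 6*t^2 + 10*t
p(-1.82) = 83.55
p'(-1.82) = -178.54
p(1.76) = -49.67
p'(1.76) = -166.72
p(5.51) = -16334.79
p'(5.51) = -14622.23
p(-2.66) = 428.47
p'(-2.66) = -744.73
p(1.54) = -21.06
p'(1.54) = -97.81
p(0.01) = 6.00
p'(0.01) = 0.10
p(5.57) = -17231.15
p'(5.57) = -15259.85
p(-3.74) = 2180.14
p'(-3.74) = -2846.87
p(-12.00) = 729942.00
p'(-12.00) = -305112.00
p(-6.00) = 22650.00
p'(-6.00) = -18852.00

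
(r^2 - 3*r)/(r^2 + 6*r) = (r - 3)/(r + 6)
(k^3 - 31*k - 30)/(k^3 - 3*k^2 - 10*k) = (-k^3 + 31*k + 30)/(k*(-k^2 + 3*k + 10))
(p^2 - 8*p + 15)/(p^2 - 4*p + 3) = (p - 5)/(p - 1)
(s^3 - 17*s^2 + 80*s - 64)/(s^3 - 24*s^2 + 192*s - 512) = (s - 1)/(s - 8)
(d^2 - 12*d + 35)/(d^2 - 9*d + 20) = (d - 7)/(d - 4)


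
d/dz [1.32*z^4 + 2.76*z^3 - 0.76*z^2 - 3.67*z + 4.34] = 5.28*z^3 + 8.28*z^2 - 1.52*z - 3.67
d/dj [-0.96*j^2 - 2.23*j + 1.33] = -1.92*j - 2.23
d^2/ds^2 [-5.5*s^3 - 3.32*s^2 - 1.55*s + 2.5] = -33.0*s - 6.64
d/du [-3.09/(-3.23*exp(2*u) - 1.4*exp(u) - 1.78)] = (-19.9614*exp(u) - 4.326)*exp(u)/(3.23*exp(2*u) + 1.4*exp(u) + 1.78)^2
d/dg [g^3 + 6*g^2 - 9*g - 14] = 3*g^2 + 12*g - 9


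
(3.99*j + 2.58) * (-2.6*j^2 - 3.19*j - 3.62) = -10.374*j^3 - 19.4361*j^2 - 22.674*j - 9.3396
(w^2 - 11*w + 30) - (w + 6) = w^2 - 12*w + 24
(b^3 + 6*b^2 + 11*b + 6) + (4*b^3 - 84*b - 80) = 5*b^3 + 6*b^2 - 73*b - 74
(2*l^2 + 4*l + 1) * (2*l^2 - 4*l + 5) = 4*l^4 - 4*l^2 + 16*l + 5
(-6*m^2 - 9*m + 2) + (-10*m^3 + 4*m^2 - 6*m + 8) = -10*m^3 - 2*m^2 - 15*m + 10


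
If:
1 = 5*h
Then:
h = 1/5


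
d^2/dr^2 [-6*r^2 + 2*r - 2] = -12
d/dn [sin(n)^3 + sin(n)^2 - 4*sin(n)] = (3*sin(n)^2 + 2*sin(n) - 4)*cos(n)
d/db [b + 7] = 1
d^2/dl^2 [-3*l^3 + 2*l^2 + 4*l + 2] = 4 - 18*l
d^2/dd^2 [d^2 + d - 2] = 2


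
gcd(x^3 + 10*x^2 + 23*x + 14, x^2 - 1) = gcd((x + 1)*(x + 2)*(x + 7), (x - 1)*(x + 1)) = x + 1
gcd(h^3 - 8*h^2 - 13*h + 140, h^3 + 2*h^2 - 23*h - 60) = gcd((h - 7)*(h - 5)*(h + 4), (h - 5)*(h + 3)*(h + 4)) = h^2 - h - 20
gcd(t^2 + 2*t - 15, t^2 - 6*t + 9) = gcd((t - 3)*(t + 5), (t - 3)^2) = t - 3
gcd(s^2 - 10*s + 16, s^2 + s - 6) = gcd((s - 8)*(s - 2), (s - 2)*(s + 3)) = s - 2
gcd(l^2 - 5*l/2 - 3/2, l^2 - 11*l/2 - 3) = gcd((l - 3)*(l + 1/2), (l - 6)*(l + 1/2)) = l + 1/2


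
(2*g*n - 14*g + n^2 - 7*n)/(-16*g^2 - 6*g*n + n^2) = (7 - n)/(8*g - n)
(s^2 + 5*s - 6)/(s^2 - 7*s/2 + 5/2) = 2*(s + 6)/(2*s - 5)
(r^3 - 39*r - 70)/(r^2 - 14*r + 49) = (r^2 + 7*r + 10)/(r - 7)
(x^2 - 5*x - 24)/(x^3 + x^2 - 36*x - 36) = (x^2 - 5*x - 24)/(x^3 + x^2 - 36*x - 36)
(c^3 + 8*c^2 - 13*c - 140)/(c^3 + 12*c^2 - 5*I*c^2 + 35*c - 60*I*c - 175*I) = (c - 4)/(c - 5*I)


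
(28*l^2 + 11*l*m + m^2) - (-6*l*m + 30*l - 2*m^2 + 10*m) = 28*l^2 + 17*l*m - 30*l + 3*m^2 - 10*m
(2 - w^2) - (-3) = 5 - w^2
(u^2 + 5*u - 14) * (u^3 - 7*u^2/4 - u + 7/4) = u^5 + 13*u^4/4 - 95*u^3/4 + 85*u^2/4 + 91*u/4 - 49/2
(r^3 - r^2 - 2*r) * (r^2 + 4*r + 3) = r^5 + 3*r^4 - 3*r^3 - 11*r^2 - 6*r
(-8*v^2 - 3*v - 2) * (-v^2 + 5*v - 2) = 8*v^4 - 37*v^3 + 3*v^2 - 4*v + 4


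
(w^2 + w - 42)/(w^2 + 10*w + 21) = (w - 6)/(w + 3)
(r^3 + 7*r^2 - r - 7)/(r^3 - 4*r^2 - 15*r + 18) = (r^2 + 8*r + 7)/(r^2 - 3*r - 18)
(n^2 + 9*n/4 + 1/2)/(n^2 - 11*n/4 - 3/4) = (n + 2)/(n - 3)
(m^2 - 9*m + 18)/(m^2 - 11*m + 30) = (m - 3)/(m - 5)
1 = 1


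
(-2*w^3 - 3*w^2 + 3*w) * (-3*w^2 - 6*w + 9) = 6*w^5 + 21*w^4 - 9*w^3 - 45*w^2 + 27*w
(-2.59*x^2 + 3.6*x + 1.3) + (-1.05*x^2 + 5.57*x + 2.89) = -3.64*x^2 + 9.17*x + 4.19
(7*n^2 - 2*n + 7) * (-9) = -63*n^2 + 18*n - 63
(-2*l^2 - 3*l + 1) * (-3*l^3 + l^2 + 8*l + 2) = 6*l^5 + 7*l^4 - 22*l^3 - 27*l^2 + 2*l + 2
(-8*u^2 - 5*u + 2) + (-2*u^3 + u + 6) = -2*u^3 - 8*u^2 - 4*u + 8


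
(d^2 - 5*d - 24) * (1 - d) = -d^3 + 6*d^2 + 19*d - 24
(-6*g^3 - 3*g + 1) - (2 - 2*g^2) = -6*g^3 + 2*g^2 - 3*g - 1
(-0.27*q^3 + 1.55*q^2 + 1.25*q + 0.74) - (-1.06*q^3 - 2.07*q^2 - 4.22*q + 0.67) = 0.79*q^3 + 3.62*q^2 + 5.47*q + 0.07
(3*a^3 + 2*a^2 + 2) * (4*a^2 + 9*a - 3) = 12*a^5 + 35*a^4 + 9*a^3 + 2*a^2 + 18*a - 6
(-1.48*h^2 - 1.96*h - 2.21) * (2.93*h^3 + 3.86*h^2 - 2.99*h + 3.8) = -4.3364*h^5 - 11.4556*h^4 - 9.6157*h^3 - 8.2942*h^2 - 0.840099999999999*h - 8.398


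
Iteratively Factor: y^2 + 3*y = (y + 3)*(y)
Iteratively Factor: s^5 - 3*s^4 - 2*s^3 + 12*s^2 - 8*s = (s)*(s^4 - 3*s^3 - 2*s^2 + 12*s - 8) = s*(s - 2)*(s^3 - s^2 - 4*s + 4) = s*(s - 2)*(s - 1)*(s^2 - 4) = s*(s - 2)*(s - 1)*(s + 2)*(s - 2)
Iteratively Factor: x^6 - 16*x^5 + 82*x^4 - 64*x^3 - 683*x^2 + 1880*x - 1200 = (x - 4)*(x^5 - 12*x^4 + 34*x^3 + 72*x^2 - 395*x + 300) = (x - 5)*(x - 4)*(x^4 - 7*x^3 - x^2 + 67*x - 60) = (x - 5)*(x - 4)*(x - 1)*(x^3 - 6*x^2 - 7*x + 60) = (x - 5)*(x - 4)^2*(x - 1)*(x^2 - 2*x - 15) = (x - 5)*(x - 4)^2*(x - 1)*(x + 3)*(x - 5)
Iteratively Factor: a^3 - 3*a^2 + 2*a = (a)*(a^2 - 3*a + 2) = a*(a - 2)*(a - 1)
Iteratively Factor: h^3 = (h)*(h^2) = h^2*(h)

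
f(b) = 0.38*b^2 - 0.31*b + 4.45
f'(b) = 0.76*b - 0.31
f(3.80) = 8.76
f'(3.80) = 2.58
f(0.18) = 4.41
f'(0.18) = -0.17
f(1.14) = 4.59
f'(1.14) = 0.56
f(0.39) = 4.39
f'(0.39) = -0.01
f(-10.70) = 51.27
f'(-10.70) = -8.44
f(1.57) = 4.90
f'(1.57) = 0.88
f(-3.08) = 9.01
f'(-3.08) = -2.65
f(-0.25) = 4.55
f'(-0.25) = -0.50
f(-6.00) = 19.99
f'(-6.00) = -4.87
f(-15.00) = 94.60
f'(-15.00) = -11.71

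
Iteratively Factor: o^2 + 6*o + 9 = (o + 3)*(o + 3)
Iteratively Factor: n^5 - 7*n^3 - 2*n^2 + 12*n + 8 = (n + 1)*(n^4 - n^3 - 6*n^2 + 4*n + 8) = (n - 2)*(n + 1)*(n^3 + n^2 - 4*n - 4) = (n - 2)*(n + 1)^2*(n^2 - 4) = (n - 2)^2*(n + 1)^2*(n + 2)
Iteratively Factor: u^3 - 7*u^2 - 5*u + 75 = (u - 5)*(u^2 - 2*u - 15) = (u - 5)*(u + 3)*(u - 5)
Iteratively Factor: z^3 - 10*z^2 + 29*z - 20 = (z - 4)*(z^2 - 6*z + 5) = (z - 5)*(z - 4)*(z - 1)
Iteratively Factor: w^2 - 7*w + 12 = (w - 3)*(w - 4)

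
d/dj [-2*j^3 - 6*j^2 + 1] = 6*j*(-j - 2)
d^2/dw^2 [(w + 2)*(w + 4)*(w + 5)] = 6*w + 22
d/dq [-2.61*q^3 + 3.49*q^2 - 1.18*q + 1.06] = -7.83*q^2 + 6.98*q - 1.18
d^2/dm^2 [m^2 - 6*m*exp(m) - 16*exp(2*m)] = -6*m*exp(m) - 64*exp(2*m) - 12*exp(m) + 2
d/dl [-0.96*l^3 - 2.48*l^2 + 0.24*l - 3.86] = -2.88*l^2 - 4.96*l + 0.24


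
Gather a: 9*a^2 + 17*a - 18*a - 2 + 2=9*a^2 - a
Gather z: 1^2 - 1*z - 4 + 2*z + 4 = z + 1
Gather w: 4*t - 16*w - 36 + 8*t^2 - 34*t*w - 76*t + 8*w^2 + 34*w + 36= 8*t^2 - 72*t + 8*w^2 + w*(18 - 34*t)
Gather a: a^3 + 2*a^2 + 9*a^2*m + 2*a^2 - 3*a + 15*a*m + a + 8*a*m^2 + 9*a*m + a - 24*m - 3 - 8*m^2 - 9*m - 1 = a^3 + a^2*(9*m + 4) + a*(8*m^2 + 24*m - 1) - 8*m^2 - 33*m - 4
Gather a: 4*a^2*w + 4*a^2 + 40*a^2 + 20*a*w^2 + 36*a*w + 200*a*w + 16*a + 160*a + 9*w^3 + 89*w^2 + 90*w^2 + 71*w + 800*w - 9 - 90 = a^2*(4*w + 44) + a*(20*w^2 + 236*w + 176) + 9*w^3 + 179*w^2 + 871*w - 99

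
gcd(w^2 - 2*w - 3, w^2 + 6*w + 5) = w + 1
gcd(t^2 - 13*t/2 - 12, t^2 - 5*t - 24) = t - 8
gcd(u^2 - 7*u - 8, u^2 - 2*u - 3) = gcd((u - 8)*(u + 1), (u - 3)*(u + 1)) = u + 1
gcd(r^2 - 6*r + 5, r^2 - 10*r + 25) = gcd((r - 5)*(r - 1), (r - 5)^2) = r - 5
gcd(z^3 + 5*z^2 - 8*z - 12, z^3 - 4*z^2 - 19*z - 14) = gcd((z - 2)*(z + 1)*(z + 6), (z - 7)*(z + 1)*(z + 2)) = z + 1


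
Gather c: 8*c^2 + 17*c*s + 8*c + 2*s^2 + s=8*c^2 + c*(17*s + 8) + 2*s^2 + s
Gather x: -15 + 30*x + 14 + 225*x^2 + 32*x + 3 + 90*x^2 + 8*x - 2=315*x^2 + 70*x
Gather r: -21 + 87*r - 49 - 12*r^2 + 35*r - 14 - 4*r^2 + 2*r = -16*r^2 + 124*r - 84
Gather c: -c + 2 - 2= -c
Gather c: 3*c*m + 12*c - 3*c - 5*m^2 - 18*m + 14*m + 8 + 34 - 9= c*(3*m + 9) - 5*m^2 - 4*m + 33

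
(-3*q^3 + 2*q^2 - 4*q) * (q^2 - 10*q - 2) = -3*q^5 + 32*q^4 - 18*q^3 + 36*q^2 + 8*q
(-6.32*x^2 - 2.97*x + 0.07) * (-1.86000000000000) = 11.7552*x^2 + 5.5242*x - 0.1302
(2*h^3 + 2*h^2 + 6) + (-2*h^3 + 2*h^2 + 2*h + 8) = 4*h^2 + 2*h + 14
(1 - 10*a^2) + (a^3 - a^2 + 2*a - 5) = a^3 - 11*a^2 + 2*a - 4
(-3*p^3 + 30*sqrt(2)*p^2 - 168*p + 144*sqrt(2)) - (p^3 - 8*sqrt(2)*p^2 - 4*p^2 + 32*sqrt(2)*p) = -4*p^3 + 4*p^2 + 38*sqrt(2)*p^2 - 168*p - 32*sqrt(2)*p + 144*sqrt(2)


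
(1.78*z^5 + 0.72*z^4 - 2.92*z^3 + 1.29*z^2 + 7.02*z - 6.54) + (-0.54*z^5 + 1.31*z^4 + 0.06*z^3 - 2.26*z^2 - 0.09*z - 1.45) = 1.24*z^5 + 2.03*z^4 - 2.86*z^3 - 0.97*z^2 + 6.93*z - 7.99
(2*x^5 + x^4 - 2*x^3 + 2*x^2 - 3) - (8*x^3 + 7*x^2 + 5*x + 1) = 2*x^5 + x^4 - 10*x^3 - 5*x^2 - 5*x - 4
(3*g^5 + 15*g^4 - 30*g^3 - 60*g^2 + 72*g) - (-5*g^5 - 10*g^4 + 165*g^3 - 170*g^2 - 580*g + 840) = 8*g^5 + 25*g^4 - 195*g^3 + 110*g^2 + 652*g - 840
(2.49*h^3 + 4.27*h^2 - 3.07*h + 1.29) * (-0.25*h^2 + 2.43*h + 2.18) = -0.6225*h^5 + 4.9832*h^4 + 16.5718*h^3 + 1.526*h^2 - 3.5579*h + 2.8122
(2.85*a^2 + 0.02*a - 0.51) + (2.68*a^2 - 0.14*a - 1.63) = 5.53*a^2 - 0.12*a - 2.14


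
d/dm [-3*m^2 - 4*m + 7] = -6*m - 4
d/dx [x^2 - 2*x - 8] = 2*x - 2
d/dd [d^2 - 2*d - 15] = 2*d - 2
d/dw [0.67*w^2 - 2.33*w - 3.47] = 1.34*w - 2.33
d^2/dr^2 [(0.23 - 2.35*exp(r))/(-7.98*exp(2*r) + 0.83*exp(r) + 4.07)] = (149.64894*exp(4*r) - 43.020978*exp(3*r) + 462.518406*exp(2*r) - 37.977294*exp(r) + 39.704478)*exp(r)/(508.169592*exp(6*r) - 158.564196*exp(5*r) - 761.045418*exp(4*r) + 161.171641*exp(3*r) + 388.152237*exp(2*r) - 41.246601*exp(r) - 67.419143)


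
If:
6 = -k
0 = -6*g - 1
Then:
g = -1/6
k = -6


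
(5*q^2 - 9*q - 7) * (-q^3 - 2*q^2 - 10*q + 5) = -5*q^5 - q^4 - 25*q^3 + 129*q^2 + 25*q - 35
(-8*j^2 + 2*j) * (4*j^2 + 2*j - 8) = -32*j^4 - 8*j^3 + 68*j^2 - 16*j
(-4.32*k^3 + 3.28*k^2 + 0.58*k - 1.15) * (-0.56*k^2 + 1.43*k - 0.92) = 2.4192*k^5 - 8.0144*k^4 + 8.34*k^3 - 1.5442*k^2 - 2.1781*k + 1.058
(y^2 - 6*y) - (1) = y^2 - 6*y - 1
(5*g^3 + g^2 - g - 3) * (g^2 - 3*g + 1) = 5*g^5 - 14*g^4 + g^3 + g^2 + 8*g - 3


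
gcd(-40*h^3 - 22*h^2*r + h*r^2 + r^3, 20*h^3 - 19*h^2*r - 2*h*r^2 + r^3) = -20*h^2 - h*r + r^2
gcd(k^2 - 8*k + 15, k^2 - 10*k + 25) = k - 5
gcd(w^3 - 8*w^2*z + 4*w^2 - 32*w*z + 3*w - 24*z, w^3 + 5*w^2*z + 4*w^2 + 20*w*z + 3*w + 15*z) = w^2 + 4*w + 3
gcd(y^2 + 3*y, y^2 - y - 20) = 1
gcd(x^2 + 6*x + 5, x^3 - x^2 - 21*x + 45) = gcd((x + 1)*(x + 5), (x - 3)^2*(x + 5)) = x + 5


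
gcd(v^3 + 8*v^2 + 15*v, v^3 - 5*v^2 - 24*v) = v^2 + 3*v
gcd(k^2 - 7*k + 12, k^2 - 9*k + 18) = k - 3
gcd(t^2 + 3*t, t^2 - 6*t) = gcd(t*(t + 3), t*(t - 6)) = t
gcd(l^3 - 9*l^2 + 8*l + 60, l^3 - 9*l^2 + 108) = l - 6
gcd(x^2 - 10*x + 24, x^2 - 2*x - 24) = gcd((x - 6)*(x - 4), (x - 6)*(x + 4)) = x - 6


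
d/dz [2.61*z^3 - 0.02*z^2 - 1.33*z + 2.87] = 7.83*z^2 - 0.04*z - 1.33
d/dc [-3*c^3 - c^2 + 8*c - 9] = -9*c^2 - 2*c + 8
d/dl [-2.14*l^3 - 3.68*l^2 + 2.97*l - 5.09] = -6.42*l^2 - 7.36*l + 2.97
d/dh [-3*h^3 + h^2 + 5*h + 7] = -9*h^2 + 2*h + 5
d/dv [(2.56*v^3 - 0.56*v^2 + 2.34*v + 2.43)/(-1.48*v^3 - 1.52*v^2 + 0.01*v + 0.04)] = (-4.72*v^4 + 6.9776*v^3 + 14.6476*v^2 + 7.3424*v + 0.0693)/(2.1904*v^6 + 4.4992*v^5 + 2.2808*v^4 - 0.1488*v^3 - 0.1215*v^2 + 0.0008*v + 0.0016)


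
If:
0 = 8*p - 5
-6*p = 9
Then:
No Solution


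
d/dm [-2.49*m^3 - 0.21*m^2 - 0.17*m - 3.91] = -7.47*m^2 - 0.42*m - 0.17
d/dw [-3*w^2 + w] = 1 - 6*w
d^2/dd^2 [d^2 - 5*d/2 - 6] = 2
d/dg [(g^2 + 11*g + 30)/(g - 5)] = (g^2 - 10*g - 85)/(g^2 - 10*g + 25)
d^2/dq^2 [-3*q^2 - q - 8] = -6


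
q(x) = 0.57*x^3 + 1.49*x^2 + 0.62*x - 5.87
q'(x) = 1.71*x^2 + 2.98*x + 0.62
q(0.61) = -4.81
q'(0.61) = 3.07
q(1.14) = -2.38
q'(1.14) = 6.24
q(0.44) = -5.26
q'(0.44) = 2.26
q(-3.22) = -11.45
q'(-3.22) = 8.75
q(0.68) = -4.58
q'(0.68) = 3.44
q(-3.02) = -9.85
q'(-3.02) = 7.22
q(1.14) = -2.38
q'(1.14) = 6.24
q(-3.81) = -18.13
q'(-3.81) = 14.09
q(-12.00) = -783.71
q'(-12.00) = 211.10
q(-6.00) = -79.07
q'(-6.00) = 44.30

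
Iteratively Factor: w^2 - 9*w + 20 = (w - 5)*(w - 4)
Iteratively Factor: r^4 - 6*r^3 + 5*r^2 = (r)*(r^3 - 6*r^2 + 5*r) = r^2*(r^2 - 6*r + 5) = r^2*(r - 1)*(r - 5)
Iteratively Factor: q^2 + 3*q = (q + 3)*(q)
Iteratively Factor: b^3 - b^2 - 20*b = (b - 5)*(b^2 + 4*b) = b*(b - 5)*(b + 4)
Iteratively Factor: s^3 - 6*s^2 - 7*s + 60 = (s - 5)*(s^2 - s - 12) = (s - 5)*(s + 3)*(s - 4)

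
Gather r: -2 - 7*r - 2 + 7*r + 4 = 0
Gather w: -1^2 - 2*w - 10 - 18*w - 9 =-20*w - 20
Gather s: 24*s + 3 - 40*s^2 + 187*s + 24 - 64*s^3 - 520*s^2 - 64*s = -64*s^3 - 560*s^2 + 147*s + 27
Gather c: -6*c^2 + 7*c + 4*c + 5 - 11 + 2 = -6*c^2 + 11*c - 4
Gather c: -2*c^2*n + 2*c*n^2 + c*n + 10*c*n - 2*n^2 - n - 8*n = -2*c^2*n + c*(2*n^2 + 11*n) - 2*n^2 - 9*n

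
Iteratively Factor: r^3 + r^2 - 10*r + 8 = (r - 2)*(r^2 + 3*r - 4) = (r - 2)*(r + 4)*(r - 1)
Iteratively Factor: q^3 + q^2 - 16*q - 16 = (q - 4)*(q^2 + 5*q + 4) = (q - 4)*(q + 4)*(q + 1)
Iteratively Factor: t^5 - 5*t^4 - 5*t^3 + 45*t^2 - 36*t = (t - 1)*(t^4 - 4*t^3 - 9*t^2 + 36*t) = t*(t - 1)*(t^3 - 4*t^2 - 9*t + 36) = t*(t - 3)*(t - 1)*(t^2 - t - 12) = t*(t - 4)*(t - 3)*(t - 1)*(t + 3)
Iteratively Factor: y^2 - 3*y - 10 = (y + 2)*(y - 5)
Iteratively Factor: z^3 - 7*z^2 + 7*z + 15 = (z - 5)*(z^2 - 2*z - 3) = (z - 5)*(z - 3)*(z + 1)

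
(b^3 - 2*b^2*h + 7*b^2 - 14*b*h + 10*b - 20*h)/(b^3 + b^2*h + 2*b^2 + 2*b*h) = (b^2 - 2*b*h + 5*b - 10*h)/(b*(b + h))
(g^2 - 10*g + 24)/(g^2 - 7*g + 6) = (g - 4)/(g - 1)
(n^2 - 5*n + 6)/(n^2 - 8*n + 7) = (n^2 - 5*n + 6)/(n^2 - 8*n + 7)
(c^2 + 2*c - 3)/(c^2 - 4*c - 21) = (c - 1)/(c - 7)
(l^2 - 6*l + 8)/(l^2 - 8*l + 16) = (l - 2)/(l - 4)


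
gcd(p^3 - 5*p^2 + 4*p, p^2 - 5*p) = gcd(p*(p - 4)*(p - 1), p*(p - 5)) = p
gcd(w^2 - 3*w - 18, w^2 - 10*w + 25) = 1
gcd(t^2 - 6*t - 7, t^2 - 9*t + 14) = t - 7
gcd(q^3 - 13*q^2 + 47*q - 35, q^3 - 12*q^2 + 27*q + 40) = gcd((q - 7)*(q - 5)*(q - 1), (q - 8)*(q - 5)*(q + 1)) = q - 5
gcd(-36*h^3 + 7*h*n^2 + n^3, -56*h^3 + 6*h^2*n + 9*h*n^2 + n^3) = 2*h - n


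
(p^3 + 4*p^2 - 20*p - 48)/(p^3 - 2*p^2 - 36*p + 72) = (p^2 - 2*p - 8)/(p^2 - 8*p + 12)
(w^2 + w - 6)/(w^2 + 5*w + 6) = (w - 2)/(w + 2)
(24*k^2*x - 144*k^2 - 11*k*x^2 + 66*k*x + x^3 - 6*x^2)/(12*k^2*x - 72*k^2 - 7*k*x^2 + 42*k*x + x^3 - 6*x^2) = (-8*k + x)/(-4*k + x)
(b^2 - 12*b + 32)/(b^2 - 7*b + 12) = (b - 8)/(b - 3)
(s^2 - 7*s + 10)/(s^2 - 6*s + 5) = (s - 2)/(s - 1)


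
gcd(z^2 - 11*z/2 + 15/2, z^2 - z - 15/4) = z - 5/2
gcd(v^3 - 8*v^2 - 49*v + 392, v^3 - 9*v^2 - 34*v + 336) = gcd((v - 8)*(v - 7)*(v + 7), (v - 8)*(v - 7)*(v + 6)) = v^2 - 15*v + 56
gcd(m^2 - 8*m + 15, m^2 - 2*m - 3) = m - 3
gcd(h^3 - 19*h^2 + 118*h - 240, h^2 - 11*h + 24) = h - 8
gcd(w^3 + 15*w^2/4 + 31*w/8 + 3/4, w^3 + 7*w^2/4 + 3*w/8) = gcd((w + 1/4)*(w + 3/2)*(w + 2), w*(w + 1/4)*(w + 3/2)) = w^2 + 7*w/4 + 3/8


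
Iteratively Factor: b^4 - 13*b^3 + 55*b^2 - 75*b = (b - 3)*(b^3 - 10*b^2 + 25*b) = (b - 5)*(b - 3)*(b^2 - 5*b) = (b - 5)^2*(b - 3)*(b)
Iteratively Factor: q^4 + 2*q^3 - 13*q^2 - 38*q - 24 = (q + 2)*(q^3 - 13*q - 12) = (q + 1)*(q + 2)*(q^2 - q - 12) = (q + 1)*(q + 2)*(q + 3)*(q - 4)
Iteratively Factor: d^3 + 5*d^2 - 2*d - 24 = (d + 3)*(d^2 + 2*d - 8) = (d + 3)*(d + 4)*(d - 2)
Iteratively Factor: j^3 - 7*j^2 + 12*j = (j)*(j^2 - 7*j + 12) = j*(j - 3)*(j - 4)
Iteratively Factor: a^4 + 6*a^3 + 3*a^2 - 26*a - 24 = (a - 2)*(a^3 + 8*a^2 + 19*a + 12) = (a - 2)*(a + 1)*(a^2 + 7*a + 12) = (a - 2)*(a + 1)*(a + 3)*(a + 4)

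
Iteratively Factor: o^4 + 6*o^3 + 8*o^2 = (o)*(o^3 + 6*o^2 + 8*o) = o*(o + 4)*(o^2 + 2*o) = o^2*(o + 4)*(o + 2)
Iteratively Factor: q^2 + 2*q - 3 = (q - 1)*(q + 3)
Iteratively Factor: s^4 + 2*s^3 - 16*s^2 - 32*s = (s + 4)*(s^3 - 2*s^2 - 8*s) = (s - 4)*(s + 4)*(s^2 + 2*s) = s*(s - 4)*(s + 4)*(s + 2)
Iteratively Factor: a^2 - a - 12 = (a + 3)*(a - 4)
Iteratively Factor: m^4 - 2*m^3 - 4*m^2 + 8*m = (m)*(m^3 - 2*m^2 - 4*m + 8) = m*(m + 2)*(m^2 - 4*m + 4) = m*(m - 2)*(m + 2)*(m - 2)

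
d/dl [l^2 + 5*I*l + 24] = 2*l + 5*I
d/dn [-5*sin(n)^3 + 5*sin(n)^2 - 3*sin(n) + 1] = (-15*sin(n)^2 + 10*sin(n) - 3)*cos(n)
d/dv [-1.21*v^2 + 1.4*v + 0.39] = 1.4 - 2.42*v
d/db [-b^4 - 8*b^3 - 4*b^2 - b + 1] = -4*b^3 - 24*b^2 - 8*b - 1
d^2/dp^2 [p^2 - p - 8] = 2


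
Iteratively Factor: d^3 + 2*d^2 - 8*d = (d + 4)*(d^2 - 2*d) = (d - 2)*(d + 4)*(d)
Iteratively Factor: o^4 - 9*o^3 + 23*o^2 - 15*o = (o - 1)*(o^3 - 8*o^2 + 15*o) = (o - 5)*(o - 1)*(o^2 - 3*o) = o*(o - 5)*(o - 1)*(o - 3)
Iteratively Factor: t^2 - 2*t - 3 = (t - 3)*(t + 1)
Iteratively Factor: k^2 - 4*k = (k)*(k - 4)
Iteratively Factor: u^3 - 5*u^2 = (u)*(u^2 - 5*u) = u^2*(u - 5)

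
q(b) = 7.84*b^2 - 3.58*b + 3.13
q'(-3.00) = -50.62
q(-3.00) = 84.43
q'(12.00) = 184.58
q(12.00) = 1089.13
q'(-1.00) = -19.26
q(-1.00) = 14.55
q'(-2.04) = -35.57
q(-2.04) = 43.06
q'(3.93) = 58.04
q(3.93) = 110.15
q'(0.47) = 3.79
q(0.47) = 3.18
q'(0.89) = 10.38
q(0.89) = 6.15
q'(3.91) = 57.73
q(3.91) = 108.99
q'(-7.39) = -119.46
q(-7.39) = 457.75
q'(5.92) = 89.25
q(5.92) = 256.70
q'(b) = 15.68*b - 3.58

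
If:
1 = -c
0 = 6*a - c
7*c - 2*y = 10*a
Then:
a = -1/6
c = -1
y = -8/3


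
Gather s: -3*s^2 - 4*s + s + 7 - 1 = -3*s^2 - 3*s + 6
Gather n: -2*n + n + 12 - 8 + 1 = 5 - n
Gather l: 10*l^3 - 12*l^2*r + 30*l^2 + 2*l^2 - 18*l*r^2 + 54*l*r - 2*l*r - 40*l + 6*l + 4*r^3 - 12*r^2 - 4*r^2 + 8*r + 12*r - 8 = 10*l^3 + l^2*(32 - 12*r) + l*(-18*r^2 + 52*r - 34) + 4*r^3 - 16*r^2 + 20*r - 8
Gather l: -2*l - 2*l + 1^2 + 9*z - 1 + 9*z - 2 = -4*l + 18*z - 2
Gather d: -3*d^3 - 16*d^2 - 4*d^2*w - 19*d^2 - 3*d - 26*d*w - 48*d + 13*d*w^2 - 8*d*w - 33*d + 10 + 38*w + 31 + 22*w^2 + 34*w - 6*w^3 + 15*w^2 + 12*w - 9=-3*d^3 + d^2*(-4*w - 35) + d*(13*w^2 - 34*w - 84) - 6*w^3 + 37*w^2 + 84*w + 32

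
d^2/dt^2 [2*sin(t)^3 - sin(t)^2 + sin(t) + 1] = -18*sin(t)^3 + 4*sin(t)^2 + 11*sin(t) - 2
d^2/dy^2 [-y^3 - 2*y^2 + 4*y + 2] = -6*y - 4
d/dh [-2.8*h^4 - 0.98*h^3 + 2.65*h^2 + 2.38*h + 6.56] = -11.2*h^3 - 2.94*h^2 + 5.3*h + 2.38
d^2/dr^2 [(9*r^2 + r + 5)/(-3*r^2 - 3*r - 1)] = 36*(4*r^3 - 3*r^2 - 7*r - 2)/(27*r^6 + 81*r^5 + 108*r^4 + 81*r^3 + 36*r^2 + 9*r + 1)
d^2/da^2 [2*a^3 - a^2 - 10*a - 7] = 12*a - 2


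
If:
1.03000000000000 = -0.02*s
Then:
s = -51.50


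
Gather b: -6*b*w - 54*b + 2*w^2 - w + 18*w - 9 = b*(-6*w - 54) + 2*w^2 + 17*w - 9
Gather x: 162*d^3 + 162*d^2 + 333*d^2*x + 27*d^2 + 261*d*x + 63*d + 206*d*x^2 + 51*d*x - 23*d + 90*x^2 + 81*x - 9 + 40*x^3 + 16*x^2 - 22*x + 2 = 162*d^3 + 189*d^2 + 40*d + 40*x^3 + x^2*(206*d + 106) + x*(333*d^2 + 312*d + 59) - 7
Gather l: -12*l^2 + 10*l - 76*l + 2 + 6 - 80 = -12*l^2 - 66*l - 72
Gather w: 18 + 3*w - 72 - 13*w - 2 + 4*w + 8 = -6*w - 48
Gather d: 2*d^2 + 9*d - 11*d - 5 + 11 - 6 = 2*d^2 - 2*d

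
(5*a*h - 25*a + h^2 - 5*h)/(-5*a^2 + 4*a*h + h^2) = (5 - h)/(a - h)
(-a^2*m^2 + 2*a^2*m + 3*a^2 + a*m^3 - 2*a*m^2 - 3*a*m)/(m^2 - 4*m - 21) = a*(a*m^2 - 2*a*m - 3*a - m^3 + 2*m^2 + 3*m)/(-m^2 + 4*m + 21)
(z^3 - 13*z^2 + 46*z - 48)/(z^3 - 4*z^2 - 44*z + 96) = (z - 3)/(z + 6)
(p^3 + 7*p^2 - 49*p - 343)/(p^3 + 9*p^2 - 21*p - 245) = (p - 7)/(p - 5)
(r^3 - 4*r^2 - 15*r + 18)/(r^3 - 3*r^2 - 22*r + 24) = (r + 3)/(r + 4)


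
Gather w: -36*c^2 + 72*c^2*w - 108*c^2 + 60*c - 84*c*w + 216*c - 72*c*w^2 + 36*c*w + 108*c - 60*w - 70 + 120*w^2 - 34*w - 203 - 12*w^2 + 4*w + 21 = -144*c^2 + 384*c + w^2*(108 - 72*c) + w*(72*c^2 - 48*c - 90) - 252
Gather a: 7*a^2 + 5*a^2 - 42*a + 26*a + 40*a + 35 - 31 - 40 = 12*a^2 + 24*a - 36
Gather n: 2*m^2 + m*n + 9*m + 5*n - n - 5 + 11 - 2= 2*m^2 + 9*m + n*(m + 4) + 4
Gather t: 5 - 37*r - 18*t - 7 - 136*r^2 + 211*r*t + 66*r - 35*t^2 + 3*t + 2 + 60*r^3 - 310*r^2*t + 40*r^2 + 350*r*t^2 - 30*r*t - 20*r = 60*r^3 - 96*r^2 + 9*r + t^2*(350*r - 35) + t*(-310*r^2 + 181*r - 15)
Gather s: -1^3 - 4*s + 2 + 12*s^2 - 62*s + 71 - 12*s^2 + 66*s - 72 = 0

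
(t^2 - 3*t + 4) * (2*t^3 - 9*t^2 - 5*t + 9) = 2*t^5 - 15*t^4 + 30*t^3 - 12*t^2 - 47*t + 36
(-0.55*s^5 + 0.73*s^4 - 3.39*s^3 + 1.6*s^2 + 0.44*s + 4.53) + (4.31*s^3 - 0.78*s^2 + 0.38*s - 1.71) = -0.55*s^5 + 0.73*s^4 + 0.919999999999999*s^3 + 0.82*s^2 + 0.82*s + 2.82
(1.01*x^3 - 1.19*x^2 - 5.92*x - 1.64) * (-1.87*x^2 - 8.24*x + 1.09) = -1.8887*x^5 - 6.0971*x^4 + 21.9769*x^3 + 50.5505*x^2 + 7.0608*x - 1.7876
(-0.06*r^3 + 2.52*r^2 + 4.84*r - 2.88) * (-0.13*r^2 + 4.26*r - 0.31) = 0.0078*r^5 - 0.5832*r^4 + 10.1246*r^3 + 20.2116*r^2 - 13.7692*r + 0.8928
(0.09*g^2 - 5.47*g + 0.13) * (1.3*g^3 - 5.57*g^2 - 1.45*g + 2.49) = 0.117*g^5 - 7.6123*g^4 + 30.5064*g^3 + 7.4315*g^2 - 13.8088*g + 0.3237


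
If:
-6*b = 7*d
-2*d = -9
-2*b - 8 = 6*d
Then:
No Solution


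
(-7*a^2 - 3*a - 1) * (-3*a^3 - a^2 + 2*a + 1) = 21*a^5 + 16*a^4 - 8*a^3 - 12*a^2 - 5*a - 1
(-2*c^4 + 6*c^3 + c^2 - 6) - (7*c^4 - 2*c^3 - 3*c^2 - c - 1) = -9*c^4 + 8*c^3 + 4*c^2 + c - 5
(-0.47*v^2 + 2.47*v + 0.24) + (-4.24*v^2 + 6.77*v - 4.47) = -4.71*v^2 + 9.24*v - 4.23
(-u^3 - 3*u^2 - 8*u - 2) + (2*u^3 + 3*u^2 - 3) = u^3 - 8*u - 5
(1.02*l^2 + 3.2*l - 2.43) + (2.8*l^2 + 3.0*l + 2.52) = 3.82*l^2 + 6.2*l + 0.0899999999999999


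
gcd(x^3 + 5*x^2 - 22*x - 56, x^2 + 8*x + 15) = 1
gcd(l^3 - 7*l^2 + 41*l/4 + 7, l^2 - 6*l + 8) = l - 4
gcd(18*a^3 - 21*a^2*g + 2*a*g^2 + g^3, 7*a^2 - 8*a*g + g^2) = a - g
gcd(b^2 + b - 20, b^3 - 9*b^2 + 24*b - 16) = b - 4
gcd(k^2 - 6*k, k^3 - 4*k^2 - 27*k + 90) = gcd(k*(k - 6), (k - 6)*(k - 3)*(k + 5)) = k - 6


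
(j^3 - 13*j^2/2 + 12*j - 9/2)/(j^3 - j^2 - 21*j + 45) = (j - 1/2)/(j + 5)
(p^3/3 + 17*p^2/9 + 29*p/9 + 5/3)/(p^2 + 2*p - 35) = (3*p^3 + 17*p^2 + 29*p + 15)/(9*(p^2 + 2*p - 35))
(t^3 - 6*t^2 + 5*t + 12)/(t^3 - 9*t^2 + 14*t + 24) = (t - 3)/(t - 6)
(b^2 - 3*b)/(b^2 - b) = (b - 3)/(b - 1)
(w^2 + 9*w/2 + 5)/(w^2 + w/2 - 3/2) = (2*w^2 + 9*w + 10)/(2*w^2 + w - 3)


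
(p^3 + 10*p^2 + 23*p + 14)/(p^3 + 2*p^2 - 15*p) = (p^3 + 10*p^2 + 23*p + 14)/(p*(p^2 + 2*p - 15))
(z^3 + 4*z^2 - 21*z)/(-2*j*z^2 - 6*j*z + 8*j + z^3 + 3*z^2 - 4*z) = z*(-z^2 - 4*z + 21)/(2*j*z^2 + 6*j*z - 8*j - z^3 - 3*z^2 + 4*z)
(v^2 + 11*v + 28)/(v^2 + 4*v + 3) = (v^2 + 11*v + 28)/(v^2 + 4*v + 3)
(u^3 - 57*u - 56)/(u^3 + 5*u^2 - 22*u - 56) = (u^2 - 7*u - 8)/(u^2 - 2*u - 8)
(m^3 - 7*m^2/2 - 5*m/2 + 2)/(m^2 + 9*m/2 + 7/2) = (2*m^2 - 9*m + 4)/(2*m + 7)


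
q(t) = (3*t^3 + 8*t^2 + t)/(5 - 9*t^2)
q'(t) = 18*t*(3*t^3 + 8*t^2 + t)/(5 - 9*t^2)^2 + (9*t^2 + 16*t + 1)/(5 - 9*t^2)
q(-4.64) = 0.70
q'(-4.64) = -0.33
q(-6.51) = 1.32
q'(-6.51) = -0.33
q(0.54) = 1.41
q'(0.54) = 10.92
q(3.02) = -2.06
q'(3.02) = -0.25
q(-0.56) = 0.65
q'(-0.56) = -5.38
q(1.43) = -1.98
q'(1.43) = 0.65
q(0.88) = -4.63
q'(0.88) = 26.04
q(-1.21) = -0.63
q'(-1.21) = -1.06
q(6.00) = -2.95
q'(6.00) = -0.32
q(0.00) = 0.00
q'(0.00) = 0.20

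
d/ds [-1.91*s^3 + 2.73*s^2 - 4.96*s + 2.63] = -5.73*s^2 + 5.46*s - 4.96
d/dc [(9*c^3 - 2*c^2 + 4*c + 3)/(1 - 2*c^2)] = (-18*c^4 + 35*c^2 + 8*c + 4)/(4*c^4 - 4*c^2 + 1)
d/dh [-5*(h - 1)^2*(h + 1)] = -15*h^2 + 10*h + 5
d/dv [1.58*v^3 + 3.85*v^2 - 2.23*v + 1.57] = 4.74*v^2 + 7.7*v - 2.23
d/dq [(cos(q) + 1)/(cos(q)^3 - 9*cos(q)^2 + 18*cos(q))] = 2*(cos(q)^3 - 3*cos(q)^2 - 9*cos(q) + 9)*sin(q)/((cos(q) - 6)^2*(cos(q) - 3)^2*cos(q)^2)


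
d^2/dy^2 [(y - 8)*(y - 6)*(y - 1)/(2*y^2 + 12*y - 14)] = 195/(y^3 + 21*y^2 + 147*y + 343)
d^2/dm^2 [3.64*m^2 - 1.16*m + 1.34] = 7.28000000000000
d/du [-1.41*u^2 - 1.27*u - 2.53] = -2.82*u - 1.27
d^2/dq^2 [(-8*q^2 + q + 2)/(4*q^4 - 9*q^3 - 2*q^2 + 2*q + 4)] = 2*(-384*q^8 + 960*q^7 - 680*q^6 - 477*q^5 + 1962*q^4 - 1866*q^3 - 252*q^2 + 216*q - 112)/(64*q^12 - 432*q^11 + 876*q^10 - 201*q^9 - 678*q^8 - 582*q^7 + 1036*q^6 + 540*q^5 - 216*q^4 - 520*q^3 - 48*q^2 + 96*q + 64)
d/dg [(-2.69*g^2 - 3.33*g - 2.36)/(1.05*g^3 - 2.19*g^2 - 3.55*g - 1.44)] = (2.8245*g^4 + 6.993*g^3 + 9.6908*g^2 - 2.5896*g - 3.5828)/(1.1025*g^6 - 4.599*g^5 - 2.6589*g^4 + 12.525*g^3 + 18.9097*g^2 + 10.224*g + 2.0736)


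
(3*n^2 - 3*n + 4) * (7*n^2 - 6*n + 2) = 21*n^4 - 39*n^3 + 52*n^2 - 30*n + 8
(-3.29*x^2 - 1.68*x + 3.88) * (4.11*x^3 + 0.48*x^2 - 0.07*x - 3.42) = -13.5219*x^5 - 8.484*x^4 + 15.3707*x^3 + 13.2318*x^2 + 5.474*x - 13.2696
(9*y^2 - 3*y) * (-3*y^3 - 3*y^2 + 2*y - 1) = -27*y^5 - 18*y^4 + 27*y^3 - 15*y^2 + 3*y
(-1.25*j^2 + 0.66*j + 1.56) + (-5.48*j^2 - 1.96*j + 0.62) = -6.73*j^2 - 1.3*j + 2.18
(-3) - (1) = -4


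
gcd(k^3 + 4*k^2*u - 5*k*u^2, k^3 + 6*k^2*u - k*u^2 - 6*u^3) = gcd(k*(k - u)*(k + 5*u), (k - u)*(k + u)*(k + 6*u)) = -k + u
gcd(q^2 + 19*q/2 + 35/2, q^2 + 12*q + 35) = q + 7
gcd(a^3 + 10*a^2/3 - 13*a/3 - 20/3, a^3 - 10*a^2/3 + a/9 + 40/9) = a^2 - 2*a/3 - 5/3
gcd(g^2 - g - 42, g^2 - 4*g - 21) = g - 7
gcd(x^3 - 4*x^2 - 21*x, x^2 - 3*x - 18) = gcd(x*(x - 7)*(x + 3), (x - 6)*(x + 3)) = x + 3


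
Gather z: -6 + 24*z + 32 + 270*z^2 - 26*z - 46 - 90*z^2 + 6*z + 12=180*z^2 + 4*z - 8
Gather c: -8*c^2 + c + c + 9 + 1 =-8*c^2 + 2*c + 10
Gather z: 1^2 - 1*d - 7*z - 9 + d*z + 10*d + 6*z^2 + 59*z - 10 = 9*d + 6*z^2 + z*(d + 52) - 18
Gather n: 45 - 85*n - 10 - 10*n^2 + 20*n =-10*n^2 - 65*n + 35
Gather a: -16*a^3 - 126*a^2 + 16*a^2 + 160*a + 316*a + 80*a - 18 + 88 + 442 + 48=-16*a^3 - 110*a^2 + 556*a + 560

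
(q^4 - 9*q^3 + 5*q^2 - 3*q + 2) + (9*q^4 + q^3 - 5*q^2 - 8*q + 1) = 10*q^4 - 8*q^3 - 11*q + 3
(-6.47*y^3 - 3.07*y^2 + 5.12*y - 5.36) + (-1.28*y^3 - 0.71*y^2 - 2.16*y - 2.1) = -7.75*y^3 - 3.78*y^2 + 2.96*y - 7.46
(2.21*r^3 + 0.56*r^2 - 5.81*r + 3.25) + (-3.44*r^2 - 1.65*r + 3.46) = 2.21*r^3 - 2.88*r^2 - 7.46*r + 6.71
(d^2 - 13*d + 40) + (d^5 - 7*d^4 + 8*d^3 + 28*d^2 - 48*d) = d^5 - 7*d^4 + 8*d^3 + 29*d^2 - 61*d + 40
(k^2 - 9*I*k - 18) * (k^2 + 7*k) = k^4 + 7*k^3 - 9*I*k^3 - 18*k^2 - 63*I*k^2 - 126*k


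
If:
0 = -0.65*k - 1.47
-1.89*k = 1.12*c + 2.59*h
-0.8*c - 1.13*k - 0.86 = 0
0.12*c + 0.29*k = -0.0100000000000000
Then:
No Solution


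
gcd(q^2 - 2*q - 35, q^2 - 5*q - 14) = q - 7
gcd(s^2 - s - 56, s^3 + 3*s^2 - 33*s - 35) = s + 7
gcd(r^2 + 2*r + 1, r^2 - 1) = r + 1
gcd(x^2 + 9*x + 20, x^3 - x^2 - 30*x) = x + 5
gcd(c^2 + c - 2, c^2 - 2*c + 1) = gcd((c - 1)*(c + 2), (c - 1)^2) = c - 1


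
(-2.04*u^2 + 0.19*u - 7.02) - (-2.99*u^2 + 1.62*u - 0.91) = 0.95*u^2 - 1.43*u - 6.11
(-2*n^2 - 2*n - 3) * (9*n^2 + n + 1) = -18*n^4 - 20*n^3 - 31*n^2 - 5*n - 3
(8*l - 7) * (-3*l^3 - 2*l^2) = -24*l^4 + 5*l^3 + 14*l^2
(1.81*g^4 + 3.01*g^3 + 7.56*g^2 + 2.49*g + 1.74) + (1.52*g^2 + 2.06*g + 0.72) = 1.81*g^4 + 3.01*g^3 + 9.08*g^2 + 4.55*g + 2.46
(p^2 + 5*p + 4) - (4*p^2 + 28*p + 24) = -3*p^2 - 23*p - 20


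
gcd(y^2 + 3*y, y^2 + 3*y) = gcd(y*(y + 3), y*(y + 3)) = y^2 + 3*y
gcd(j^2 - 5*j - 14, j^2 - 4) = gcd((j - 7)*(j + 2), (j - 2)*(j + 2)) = j + 2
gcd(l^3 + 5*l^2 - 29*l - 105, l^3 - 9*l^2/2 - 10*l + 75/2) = l^2 - 2*l - 15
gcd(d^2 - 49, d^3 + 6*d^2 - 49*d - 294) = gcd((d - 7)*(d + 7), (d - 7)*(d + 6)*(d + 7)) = d^2 - 49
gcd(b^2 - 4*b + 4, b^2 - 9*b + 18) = 1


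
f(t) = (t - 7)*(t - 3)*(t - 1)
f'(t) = (t - 7)*(t - 3) + (t - 7)*(t - 1) + (t - 3)*(t - 1) = 3*t^2 - 22*t + 31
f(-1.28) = -80.80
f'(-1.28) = 64.08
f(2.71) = 2.13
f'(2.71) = -6.59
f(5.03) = -16.12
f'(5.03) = -3.76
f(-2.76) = -211.38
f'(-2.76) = 114.57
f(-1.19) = -75.15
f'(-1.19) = 61.43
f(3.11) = -0.90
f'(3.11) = -8.40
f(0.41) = -10.07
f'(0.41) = 22.48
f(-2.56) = -189.23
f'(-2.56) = 106.98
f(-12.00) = -3705.00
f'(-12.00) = 727.00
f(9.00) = 96.00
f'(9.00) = 76.00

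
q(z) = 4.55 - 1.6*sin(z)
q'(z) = -1.6*cos(z)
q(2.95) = 4.25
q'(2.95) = 1.57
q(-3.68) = 3.73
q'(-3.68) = 1.37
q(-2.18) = 5.86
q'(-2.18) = 0.92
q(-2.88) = 4.96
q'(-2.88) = 1.55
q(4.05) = 5.81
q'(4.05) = 0.98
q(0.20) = 4.23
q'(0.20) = -1.57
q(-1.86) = 6.08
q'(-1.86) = 0.46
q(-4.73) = 2.95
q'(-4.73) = -0.03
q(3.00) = 4.32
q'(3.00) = 1.58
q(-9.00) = 5.21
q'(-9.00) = 1.46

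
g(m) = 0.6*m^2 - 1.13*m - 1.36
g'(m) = 1.2*m - 1.13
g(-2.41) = 4.85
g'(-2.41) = -4.02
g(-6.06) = 27.52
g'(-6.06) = -8.40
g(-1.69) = 2.26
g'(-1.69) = -3.16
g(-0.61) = -0.45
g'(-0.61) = -1.86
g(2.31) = -0.77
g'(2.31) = 1.64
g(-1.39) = 1.37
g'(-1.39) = -2.80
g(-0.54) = -0.57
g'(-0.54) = -1.78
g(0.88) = -1.89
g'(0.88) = -0.07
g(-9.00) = 57.41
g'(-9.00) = -11.93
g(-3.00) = 7.43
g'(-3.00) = -4.73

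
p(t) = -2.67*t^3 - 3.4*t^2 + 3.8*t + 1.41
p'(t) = -8.01*t^2 - 6.8*t + 3.8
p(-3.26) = 45.39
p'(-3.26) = -59.16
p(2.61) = -59.30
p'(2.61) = -68.51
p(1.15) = -2.78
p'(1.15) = -14.61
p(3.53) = -144.99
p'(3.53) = -120.02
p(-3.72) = 77.67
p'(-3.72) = -81.75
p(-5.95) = 420.85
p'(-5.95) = -239.31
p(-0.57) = -1.37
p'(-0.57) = 5.07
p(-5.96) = 423.25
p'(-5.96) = -240.20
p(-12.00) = 4079.97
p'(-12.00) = -1068.04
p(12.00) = -5056.35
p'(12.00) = -1231.24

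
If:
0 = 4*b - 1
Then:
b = 1/4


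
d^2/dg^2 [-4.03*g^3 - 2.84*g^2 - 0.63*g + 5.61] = -24.18*g - 5.68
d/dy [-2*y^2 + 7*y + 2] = 7 - 4*y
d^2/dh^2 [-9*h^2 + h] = -18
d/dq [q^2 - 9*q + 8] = 2*q - 9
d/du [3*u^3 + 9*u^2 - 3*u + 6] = 9*u^2 + 18*u - 3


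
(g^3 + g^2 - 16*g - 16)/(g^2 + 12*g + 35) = (g^3 + g^2 - 16*g - 16)/(g^2 + 12*g + 35)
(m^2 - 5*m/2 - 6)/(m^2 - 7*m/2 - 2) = (2*m + 3)/(2*m + 1)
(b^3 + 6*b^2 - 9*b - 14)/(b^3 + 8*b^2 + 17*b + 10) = (b^2 + 5*b - 14)/(b^2 + 7*b + 10)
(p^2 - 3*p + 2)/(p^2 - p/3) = 3*(p^2 - 3*p + 2)/(p*(3*p - 1))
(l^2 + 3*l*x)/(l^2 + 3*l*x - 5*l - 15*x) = l/(l - 5)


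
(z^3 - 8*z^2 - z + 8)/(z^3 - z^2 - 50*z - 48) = (z - 1)/(z + 6)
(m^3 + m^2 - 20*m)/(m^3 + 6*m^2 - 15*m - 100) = m/(m + 5)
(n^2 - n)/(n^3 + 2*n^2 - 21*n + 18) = n/(n^2 + 3*n - 18)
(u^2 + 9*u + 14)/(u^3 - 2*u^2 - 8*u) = (u + 7)/(u*(u - 4))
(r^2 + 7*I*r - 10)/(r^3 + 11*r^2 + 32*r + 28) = (r^2 + 7*I*r - 10)/(r^3 + 11*r^2 + 32*r + 28)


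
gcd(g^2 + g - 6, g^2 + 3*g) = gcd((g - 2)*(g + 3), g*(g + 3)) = g + 3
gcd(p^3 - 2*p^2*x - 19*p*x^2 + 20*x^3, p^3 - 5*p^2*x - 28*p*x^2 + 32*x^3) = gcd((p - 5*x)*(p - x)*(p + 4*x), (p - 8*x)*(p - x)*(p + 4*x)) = -p^2 - 3*p*x + 4*x^2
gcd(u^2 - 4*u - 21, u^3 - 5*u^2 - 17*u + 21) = u^2 - 4*u - 21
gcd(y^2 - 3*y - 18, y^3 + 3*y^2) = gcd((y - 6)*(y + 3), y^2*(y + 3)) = y + 3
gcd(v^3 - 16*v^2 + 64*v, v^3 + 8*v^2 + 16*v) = v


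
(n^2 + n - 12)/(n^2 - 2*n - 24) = (n - 3)/(n - 6)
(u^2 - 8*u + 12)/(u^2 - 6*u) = (u - 2)/u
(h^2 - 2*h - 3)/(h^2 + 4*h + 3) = (h - 3)/(h + 3)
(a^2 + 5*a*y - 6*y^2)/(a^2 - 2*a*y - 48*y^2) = (-a + y)/(-a + 8*y)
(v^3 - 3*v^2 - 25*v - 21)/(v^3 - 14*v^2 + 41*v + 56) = (v + 3)/(v - 8)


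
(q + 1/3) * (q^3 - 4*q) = q^4 + q^3/3 - 4*q^2 - 4*q/3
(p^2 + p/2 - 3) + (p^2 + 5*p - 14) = 2*p^2 + 11*p/2 - 17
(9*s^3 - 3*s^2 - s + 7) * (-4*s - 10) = -36*s^4 - 78*s^3 + 34*s^2 - 18*s - 70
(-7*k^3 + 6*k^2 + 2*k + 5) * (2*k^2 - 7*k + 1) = -14*k^5 + 61*k^4 - 45*k^3 + 2*k^2 - 33*k + 5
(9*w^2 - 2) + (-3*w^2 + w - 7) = 6*w^2 + w - 9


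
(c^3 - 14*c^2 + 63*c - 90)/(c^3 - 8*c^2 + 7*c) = (c^3 - 14*c^2 + 63*c - 90)/(c*(c^2 - 8*c + 7))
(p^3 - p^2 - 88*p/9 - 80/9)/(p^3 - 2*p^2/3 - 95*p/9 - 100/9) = (3*p + 4)/(3*p + 5)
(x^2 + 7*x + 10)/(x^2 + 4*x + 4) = (x + 5)/(x + 2)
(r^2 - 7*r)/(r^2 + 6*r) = (r - 7)/(r + 6)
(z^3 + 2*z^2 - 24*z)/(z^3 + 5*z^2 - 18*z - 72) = z/(z + 3)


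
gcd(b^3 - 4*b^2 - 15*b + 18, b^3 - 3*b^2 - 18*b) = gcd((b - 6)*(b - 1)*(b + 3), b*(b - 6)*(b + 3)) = b^2 - 3*b - 18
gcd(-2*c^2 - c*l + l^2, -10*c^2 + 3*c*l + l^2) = 2*c - l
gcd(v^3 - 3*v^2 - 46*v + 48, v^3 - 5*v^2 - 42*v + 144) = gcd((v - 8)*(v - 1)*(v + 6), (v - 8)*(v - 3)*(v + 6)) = v^2 - 2*v - 48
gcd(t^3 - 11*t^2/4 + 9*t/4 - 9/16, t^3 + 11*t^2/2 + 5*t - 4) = t - 1/2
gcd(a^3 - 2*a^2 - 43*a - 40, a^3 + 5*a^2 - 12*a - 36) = 1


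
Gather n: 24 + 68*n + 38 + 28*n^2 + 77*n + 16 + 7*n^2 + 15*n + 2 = 35*n^2 + 160*n + 80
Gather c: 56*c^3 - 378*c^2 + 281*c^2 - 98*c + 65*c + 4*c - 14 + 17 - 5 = 56*c^3 - 97*c^2 - 29*c - 2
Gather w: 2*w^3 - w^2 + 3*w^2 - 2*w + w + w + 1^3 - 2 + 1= 2*w^3 + 2*w^2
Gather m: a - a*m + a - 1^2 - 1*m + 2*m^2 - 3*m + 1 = 2*a + 2*m^2 + m*(-a - 4)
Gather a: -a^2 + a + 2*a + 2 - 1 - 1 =-a^2 + 3*a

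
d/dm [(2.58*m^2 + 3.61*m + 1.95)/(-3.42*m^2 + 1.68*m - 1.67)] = (16.6806*m^2 + 4.7208*m - 9.3047)/(11.6964*m^4 - 11.4912*m^3 + 14.2452*m^2 - 5.6112*m + 2.7889)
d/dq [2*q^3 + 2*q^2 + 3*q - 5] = 6*q^2 + 4*q + 3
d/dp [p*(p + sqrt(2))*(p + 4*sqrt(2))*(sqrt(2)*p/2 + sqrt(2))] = 2*sqrt(2)*p^3 + 3*sqrt(2)*p^2 + 15*p^2 + 8*sqrt(2)*p + 20*p + 8*sqrt(2)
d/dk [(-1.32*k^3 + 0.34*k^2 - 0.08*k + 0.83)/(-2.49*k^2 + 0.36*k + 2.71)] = (3.2868*k^4 - 0.9504*k^3 - 10.8084*k^2 + 5.9762*k - 0.5156)/(6.2001*k^4 - 1.7928*k^3 - 13.3662*k^2 + 1.9512*k + 7.3441)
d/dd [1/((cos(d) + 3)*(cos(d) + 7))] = 2*(cos(d) + 5)*sin(d)/((cos(d) + 3)^2*(cos(d) + 7)^2)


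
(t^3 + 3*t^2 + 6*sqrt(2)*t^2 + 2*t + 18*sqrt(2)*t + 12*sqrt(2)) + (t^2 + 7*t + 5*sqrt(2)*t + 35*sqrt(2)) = t^3 + 4*t^2 + 6*sqrt(2)*t^2 + 9*t + 23*sqrt(2)*t + 47*sqrt(2)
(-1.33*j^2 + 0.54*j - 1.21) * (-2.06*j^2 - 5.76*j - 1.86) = 2.7398*j^4 + 6.5484*j^3 + 1.856*j^2 + 5.9652*j + 2.2506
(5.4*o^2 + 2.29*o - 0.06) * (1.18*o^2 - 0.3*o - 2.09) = 6.372*o^4 + 1.0822*o^3 - 12.0438*o^2 - 4.7681*o + 0.1254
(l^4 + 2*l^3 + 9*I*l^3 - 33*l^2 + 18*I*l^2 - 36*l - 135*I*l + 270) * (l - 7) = l^5 - 5*l^4 + 9*I*l^4 - 47*l^3 - 45*I*l^3 + 195*l^2 - 261*I*l^2 + 522*l + 945*I*l - 1890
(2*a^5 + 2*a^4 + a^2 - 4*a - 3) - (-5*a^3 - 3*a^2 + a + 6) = 2*a^5 + 2*a^4 + 5*a^3 + 4*a^2 - 5*a - 9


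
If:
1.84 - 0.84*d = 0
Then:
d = 2.19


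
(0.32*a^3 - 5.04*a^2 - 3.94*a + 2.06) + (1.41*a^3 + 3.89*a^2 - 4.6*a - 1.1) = 1.73*a^3 - 1.15*a^2 - 8.54*a + 0.96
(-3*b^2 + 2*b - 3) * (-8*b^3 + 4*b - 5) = 24*b^5 - 16*b^4 + 12*b^3 + 23*b^2 - 22*b + 15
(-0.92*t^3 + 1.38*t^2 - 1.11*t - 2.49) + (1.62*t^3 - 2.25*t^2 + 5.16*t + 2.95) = 0.7*t^3 - 0.87*t^2 + 4.05*t + 0.46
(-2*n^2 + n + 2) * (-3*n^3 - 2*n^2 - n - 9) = 6*n^5 + n^4 - 6*n^3 + 13*n^2 - 11*n - 18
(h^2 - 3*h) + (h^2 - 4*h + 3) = 2*h^2 - 7*h + 3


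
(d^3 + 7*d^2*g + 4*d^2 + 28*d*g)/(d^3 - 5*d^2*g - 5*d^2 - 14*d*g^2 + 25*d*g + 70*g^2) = d*(d^2 + 7*d*g + 4*d + 28*g)/(d^3 - 5*d^2*g - 5*d^2 - 14*d*g^2 + 25*d*g + 70*g^2)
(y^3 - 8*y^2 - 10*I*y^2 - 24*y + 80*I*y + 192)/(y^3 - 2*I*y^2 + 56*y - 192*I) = (y - 8)/(y + 8*I)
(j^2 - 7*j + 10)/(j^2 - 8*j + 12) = (j - 5)/(j - 6)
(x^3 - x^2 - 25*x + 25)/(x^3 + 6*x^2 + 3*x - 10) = (x - 5)/(x + 2)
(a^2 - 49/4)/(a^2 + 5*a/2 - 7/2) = (a - 7/2)/(a - 1)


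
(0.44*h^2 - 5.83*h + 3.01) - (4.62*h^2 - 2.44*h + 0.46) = -4.18*h^2 - 3.39*h + 2.55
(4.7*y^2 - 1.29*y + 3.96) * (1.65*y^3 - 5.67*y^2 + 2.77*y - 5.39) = 7.755*y^5 - 28.7775*y^4 + 26.8673*y^3 - 51.3595*y^2 + 17.9223*y - 21.3444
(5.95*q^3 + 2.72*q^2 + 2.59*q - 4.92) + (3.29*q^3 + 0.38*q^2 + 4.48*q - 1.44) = 9.24*q^3 + 3.1*q^2 + 7.07*q - 6.36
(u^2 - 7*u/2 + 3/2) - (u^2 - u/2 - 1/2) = 2 - 3*u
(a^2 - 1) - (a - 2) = a^2 - a + 1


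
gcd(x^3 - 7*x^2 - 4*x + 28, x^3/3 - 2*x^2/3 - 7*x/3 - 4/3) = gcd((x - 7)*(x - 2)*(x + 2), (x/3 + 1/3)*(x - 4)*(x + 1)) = 1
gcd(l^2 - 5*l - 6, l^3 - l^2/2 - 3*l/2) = l + 1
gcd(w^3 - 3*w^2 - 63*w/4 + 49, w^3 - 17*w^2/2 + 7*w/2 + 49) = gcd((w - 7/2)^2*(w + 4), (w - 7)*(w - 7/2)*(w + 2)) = w - 7/2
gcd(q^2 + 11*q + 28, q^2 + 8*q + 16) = q + 4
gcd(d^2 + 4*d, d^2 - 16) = d + 4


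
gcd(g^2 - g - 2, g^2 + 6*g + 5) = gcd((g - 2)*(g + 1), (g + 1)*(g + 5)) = g + 1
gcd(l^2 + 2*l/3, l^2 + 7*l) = l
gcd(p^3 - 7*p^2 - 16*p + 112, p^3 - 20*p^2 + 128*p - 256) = p - 4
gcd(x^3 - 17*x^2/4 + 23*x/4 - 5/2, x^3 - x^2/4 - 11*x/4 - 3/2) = x - 2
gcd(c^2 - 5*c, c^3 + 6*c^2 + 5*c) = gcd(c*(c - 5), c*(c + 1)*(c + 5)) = c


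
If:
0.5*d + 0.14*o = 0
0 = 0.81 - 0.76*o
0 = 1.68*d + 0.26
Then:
No Solution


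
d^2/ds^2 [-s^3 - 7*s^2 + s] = -6*s - 14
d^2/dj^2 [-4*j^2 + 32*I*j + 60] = -8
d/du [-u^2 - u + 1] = -2*u - 1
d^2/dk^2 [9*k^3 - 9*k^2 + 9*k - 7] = 54*k - 18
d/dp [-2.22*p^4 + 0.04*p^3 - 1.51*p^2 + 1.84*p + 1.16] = -8.88*p^3 + 0.12*p^2 - 3.02*p + 1.84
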